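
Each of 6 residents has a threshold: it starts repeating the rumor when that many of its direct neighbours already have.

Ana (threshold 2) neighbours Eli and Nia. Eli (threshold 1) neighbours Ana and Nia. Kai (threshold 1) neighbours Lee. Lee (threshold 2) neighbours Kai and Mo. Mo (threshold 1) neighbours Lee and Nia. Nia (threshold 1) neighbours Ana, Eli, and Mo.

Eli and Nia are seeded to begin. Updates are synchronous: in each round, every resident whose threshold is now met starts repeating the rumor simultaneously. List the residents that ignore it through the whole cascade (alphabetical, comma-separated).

Kai, Lee

Round 1 — Eli, Nia start repeating the rumor (initial).
Round 2 — checking thresholds:
  Ana: 2 of 2 neighbours ≥ 2, starts repeating the rumor.
  Mo: 1 of 2 neighbours ≥ 1, starts repeating the rumor.
Round 3 — no new spreads; cascade stops.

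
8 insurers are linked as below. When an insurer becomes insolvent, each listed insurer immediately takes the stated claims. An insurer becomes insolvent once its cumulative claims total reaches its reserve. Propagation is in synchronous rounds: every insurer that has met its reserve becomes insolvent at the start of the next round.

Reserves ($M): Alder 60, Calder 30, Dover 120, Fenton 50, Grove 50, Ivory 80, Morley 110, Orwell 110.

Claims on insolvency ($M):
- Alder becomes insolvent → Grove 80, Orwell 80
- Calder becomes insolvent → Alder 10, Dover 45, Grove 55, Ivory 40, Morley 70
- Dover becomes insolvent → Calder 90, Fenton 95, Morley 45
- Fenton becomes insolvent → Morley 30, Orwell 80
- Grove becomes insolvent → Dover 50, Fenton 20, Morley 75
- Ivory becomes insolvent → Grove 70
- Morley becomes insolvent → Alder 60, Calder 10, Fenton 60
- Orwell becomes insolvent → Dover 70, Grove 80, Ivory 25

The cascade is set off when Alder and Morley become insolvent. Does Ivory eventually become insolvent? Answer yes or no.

no

Round 1 — Alder, Morley become insolvent (initial).
  Calder: +10 → 10 < 30
  Fenton: +60 → 60 ≥ 50
  Grove: +80 → 80 ≥ 50
  Orwell: +80 → 80 < 110
Round 2 — Fenton, Grove become insolvent.
  Dover: +50 → 50 < 120
  Orwell: +80 → 160 ≥ 110
Round 3 — Orwell becomes insolvent.
  Dover: +70 → 120 ≥ 120
  Ivory: +25 → 25 < 80
Round 4 — Dover becomes insolvent.
  Calder: +90 → 100 ≥ 30
Round 5 — Calder becomes insolvent.
  Ivory: +40 → 65 < 80
No further insolvencies.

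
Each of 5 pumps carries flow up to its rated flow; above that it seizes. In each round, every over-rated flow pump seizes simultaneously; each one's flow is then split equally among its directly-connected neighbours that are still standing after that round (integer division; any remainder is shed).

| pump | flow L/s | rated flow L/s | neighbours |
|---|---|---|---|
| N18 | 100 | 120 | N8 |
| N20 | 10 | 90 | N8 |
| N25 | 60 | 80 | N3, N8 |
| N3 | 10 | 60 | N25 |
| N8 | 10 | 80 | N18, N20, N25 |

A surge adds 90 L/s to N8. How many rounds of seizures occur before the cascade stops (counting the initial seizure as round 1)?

Round 1 — N8 at 100 > 80. N8 seizes.
  N8 sheds 100 L/s to N18, N20, N25: 33 each (1 lost).
    N18: 100+33 = 133 > 120
    N20: 10+33 = 43 ≤ 90
    N25: 60+33 = 93 > 80
Round 2 — N18, N25 seize.
  N18 sheds 133 L/s: no online neighbours, lost.
  N25 sheds 93 L/s to N3: 93 each.
    N3: 10+93 = 103 > 60
Round 3 — N3 seizes.
  N3 sheds 103 L/s: no online neighbours, lost.
No further seizures.

3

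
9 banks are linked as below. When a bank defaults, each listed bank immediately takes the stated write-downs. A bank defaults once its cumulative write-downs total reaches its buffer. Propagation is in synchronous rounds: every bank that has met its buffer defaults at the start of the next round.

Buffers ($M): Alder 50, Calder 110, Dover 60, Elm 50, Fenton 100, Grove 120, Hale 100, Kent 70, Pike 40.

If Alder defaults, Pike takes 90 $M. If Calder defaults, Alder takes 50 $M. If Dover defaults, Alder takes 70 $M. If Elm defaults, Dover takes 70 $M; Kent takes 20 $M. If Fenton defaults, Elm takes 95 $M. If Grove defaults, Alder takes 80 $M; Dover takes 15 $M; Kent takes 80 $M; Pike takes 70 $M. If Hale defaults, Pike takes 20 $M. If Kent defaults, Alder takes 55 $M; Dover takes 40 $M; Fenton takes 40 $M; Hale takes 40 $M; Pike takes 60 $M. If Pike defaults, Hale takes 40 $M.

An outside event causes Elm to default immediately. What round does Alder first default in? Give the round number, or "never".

3

Round 1 — Elm defaults (initial).
  Dover: +70 → 70 ≥ 60
  Kent: +20 → 20 < 70
Round 2 — Dover defaults.
  Alder: +70 → 70 ≥ 50
Round 3 — Alder defaults.
  Pike: +90 → 90 ≥ 40
Round 4 — Pike defaults.
  Hale: +40 → 40 < 100
No further defaults.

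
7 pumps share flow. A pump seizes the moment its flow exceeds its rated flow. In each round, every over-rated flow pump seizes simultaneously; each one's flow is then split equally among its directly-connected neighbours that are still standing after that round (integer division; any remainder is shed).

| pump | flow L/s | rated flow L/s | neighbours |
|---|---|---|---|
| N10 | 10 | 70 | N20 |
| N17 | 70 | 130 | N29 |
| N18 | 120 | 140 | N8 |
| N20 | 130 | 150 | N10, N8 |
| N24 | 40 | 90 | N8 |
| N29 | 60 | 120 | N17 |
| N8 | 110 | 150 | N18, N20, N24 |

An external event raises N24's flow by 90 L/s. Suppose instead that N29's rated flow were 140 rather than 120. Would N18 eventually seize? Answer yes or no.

yes

With N29's rated flow at 140:
Round 1 — N24 at 130 > 90. N24 seizes.
  N24 sheds 130 L/s to N8: 130 each.
    N8: 110+130 = 240 > 150
Round 2 — N8 seizes.
  N8 sheds 240 L/s to N18, N20: 120 each.
    N18: 120+120 = 240 > 140
    N20: 130+120 = 250 > 150
Round 3 — N18, N20 seize.
  N18 sheds 240 L/s: no online neighbours, lost.
  N20 sheds 250 L/s to N10: 250 each.
    N10: 10+250 = 260 > 70
Round 4 — N10 seizes.
  N10 sheds 260 L/s: no online neighbours, lost.
No further seizures.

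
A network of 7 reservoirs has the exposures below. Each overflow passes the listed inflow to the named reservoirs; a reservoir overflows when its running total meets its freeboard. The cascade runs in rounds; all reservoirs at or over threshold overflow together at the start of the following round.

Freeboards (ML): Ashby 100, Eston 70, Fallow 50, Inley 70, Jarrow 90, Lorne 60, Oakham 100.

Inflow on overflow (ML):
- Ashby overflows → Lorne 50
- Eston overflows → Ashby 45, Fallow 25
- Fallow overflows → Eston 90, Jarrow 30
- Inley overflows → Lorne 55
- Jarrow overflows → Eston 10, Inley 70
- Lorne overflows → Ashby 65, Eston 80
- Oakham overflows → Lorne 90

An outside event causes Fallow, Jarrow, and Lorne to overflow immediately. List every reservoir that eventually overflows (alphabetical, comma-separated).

Round 1 — Fallow, Jarrow, Lorne overflow (initial).
  Ashby: +65 → 65 < 100
  Eston: +90+10+80 → 180 ≥ 70
  Inley: +70 → 70 ≥ 70
Round 2 — Eston, Inley overflow.
  Ashby: +45 → 110 ≥ 100
Round 3 — Ashby overflows.
No further overflows.

Ashby, Eston, Fallow, Inley, Jarrow, Lorne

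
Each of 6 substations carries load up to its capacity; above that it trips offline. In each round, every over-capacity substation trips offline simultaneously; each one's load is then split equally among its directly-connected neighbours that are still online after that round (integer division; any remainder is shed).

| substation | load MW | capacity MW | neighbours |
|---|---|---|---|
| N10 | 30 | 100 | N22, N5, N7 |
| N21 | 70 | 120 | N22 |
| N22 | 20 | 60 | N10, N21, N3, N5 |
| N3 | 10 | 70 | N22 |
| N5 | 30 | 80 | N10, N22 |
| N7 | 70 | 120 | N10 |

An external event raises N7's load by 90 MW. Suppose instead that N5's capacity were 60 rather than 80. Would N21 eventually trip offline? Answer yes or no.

yes

With N5's capacity at 60:
Round 1 — N7 at 160 > 120. N7 trips offline.
  N7 sheds 160 MW to N10: 160 each.
    N10: 30+160 = 190 > 100
Round 2 — N10 trips offline.
  N10 sheds 190 MW to N22, N5: 95 each.
    N22: 20+95 = 115 > 60
    N5: 30+95 = 125 > 60
Round 3 — N22, N5 trip offline.
  N22 sheds 115 MW to N21, N3: 57 each (1 lost).
    N21: 70+57 = 127 > 120
    N3: 10+57 = 67 ≤ 70
  N5 sheds 125 MW: no online neighbours, lost.
Round 4 — N21 trips offline.
  N21 sheds 127 MW: no online neighbours, lost.
No further trips.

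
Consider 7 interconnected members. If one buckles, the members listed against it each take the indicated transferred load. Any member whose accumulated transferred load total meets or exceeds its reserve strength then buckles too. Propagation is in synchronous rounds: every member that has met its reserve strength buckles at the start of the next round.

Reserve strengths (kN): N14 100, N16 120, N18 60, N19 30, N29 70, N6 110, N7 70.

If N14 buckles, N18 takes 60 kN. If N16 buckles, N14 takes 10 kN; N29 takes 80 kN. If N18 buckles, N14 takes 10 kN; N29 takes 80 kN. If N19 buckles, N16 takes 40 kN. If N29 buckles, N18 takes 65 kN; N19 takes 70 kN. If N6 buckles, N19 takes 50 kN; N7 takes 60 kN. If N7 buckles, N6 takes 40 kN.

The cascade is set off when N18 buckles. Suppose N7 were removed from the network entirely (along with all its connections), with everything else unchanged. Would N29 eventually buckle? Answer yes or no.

yes

With N7 removed:
Round 1 — N18 buckles (initial).
  N14: +10 → 10 < 100
  N29: +80 → 80 ≥ 70
Round 2 — N29 buckles.
  N19: +70 → 70 ≥ 30
Round 3 — N19 buckles.
  N16: +40 → 40 < 120
No further bucklings.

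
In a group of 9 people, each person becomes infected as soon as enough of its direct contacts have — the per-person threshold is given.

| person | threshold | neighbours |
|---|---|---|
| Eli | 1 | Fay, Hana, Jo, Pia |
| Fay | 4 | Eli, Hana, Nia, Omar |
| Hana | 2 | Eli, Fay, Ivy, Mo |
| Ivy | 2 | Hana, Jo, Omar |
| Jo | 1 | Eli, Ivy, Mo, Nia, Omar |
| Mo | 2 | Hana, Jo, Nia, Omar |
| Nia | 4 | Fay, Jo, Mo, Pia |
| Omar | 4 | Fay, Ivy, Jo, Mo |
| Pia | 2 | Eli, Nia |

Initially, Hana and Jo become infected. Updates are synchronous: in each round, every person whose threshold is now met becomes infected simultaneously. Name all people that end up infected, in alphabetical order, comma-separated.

Eli, Hana, Ivy, Jo, Mo

Round 1 — Hana, Jo become infected (initial).
Round 2 — checking thresholds:
  Eli: 2 of 4 neighbours ≥ 1, becomes infected.
  Fay: 1 of 4 neighbours < 4, below threshold.
  Ivy: 2 of 3 neighbours ≥ 2, becomes infected.
  Mo: 2 of 4 neighbours ≥ 2, becomes infected.
  Nia: 1 of 4 neighbours < 4, below threshold.
  Omar: 1 of 4 neighbours < 4, below threshold.
Round 3 — no new infections; cascade stops.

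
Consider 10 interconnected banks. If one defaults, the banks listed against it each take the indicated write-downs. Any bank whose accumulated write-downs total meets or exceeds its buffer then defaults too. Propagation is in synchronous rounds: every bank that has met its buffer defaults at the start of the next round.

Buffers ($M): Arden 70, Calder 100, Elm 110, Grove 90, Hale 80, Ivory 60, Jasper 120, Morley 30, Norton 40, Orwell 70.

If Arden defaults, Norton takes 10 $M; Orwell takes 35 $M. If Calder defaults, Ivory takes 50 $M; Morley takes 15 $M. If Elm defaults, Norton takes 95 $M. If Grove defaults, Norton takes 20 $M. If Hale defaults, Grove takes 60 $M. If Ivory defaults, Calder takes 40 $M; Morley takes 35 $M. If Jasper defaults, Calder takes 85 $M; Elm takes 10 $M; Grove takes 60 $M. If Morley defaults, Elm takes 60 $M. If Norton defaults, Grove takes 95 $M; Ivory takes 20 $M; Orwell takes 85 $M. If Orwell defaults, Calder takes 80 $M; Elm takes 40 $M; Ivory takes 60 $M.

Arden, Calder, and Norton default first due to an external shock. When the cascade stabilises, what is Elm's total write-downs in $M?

Round 1 — Arden, Calder, Norton default (initial).
  Grove: +95 → 95 ≥ 90
  Ivory: +50+20 → 70 ≥ 60
  Morley: +15 → 15 < 30
  Orwell: +35+85 → 120 ≥ 70
Round 2 — Grove, Ivory, Orwell default.
  Elm: +40 → 40 < 110
  Morley: +35 → 50 ≥ 30
Round 3 — Morley defaults.
  Elm: +60 → 100 < 110
No further defaults.

100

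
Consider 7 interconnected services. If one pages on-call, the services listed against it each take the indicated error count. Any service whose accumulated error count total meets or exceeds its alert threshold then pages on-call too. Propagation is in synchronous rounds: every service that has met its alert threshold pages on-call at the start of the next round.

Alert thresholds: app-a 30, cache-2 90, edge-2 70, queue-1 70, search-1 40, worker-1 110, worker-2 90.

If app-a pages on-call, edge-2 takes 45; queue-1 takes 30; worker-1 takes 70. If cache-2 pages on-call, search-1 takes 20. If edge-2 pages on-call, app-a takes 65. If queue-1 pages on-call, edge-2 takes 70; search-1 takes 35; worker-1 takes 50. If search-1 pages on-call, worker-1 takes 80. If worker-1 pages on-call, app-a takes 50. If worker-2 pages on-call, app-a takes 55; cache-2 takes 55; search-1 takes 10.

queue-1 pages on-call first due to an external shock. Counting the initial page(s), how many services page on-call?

4

Round 1 — queue-1 pages on-call (initial).
  edge-2: +70 → 70 ≥ 70
  search-1: +35 → 35 < 40
  worker-1: +50 → 50 < 110
Round 2 — edge-2 pages on-call.
  app-a: +65 → 65 ≥ 30
Round 3 — app-a pages on-call.
  worker-1: +70 → 120 ≥ 110
Round 4 — worker-1 pages on-call.
No further pages.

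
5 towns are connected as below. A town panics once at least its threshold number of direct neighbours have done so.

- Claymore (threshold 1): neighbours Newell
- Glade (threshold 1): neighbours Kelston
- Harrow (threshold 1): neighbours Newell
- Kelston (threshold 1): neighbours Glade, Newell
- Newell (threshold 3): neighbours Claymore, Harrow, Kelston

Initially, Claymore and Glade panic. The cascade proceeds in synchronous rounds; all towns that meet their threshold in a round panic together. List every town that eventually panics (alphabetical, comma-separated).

Claymore, Glade, Kelston

Round 1 — Claymore, Glade panic (initial).
Round 2 — checking thresholds:
  Kelston: 1 of 2 neighbours ≥ 1, panics.
  Newell: 1 of 3 neighbours < 3, below threshold.
Round 3 — no new panics; cascade stops.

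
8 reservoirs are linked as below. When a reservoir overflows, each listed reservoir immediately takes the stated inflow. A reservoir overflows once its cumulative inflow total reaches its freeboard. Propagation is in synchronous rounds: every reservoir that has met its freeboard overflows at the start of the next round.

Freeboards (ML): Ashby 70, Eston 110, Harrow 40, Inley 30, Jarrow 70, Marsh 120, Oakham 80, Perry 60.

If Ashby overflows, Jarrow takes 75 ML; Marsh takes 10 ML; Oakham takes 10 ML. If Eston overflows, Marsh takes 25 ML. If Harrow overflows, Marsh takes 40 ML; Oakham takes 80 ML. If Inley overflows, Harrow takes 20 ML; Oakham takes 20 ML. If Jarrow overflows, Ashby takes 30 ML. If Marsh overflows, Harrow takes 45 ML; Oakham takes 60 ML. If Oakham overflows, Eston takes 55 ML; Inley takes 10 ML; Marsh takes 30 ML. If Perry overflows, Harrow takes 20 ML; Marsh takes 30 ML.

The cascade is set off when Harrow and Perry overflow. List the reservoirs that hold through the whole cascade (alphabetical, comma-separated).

Round 1 — Harrow, Perry overflow (initial).
  Marsh: +40+30 → 70 < 120
  Oakham: +80 → 80 ≥ 80
Round 2 — Oakham overflows.
  Eston: +55 → 55 < 110
  Inley: +10 → 10 < 30
  Marsh: +30 → 100 < 120
No further overflows.

Ashby, Eston, Inley, Jarrow, Marsh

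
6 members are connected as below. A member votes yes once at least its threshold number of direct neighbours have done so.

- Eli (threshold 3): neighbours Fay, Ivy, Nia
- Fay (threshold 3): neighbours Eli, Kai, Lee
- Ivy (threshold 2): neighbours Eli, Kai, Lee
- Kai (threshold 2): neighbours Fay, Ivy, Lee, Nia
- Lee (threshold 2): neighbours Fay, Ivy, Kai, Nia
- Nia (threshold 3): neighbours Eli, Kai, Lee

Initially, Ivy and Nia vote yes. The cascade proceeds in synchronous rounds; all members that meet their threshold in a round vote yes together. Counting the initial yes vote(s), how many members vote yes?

4

Round 1 — Ivy, Nia vote yes (initial).
Round 2 — checking thresholds:
  Eli: 2 of 3 neighbours < 3, below threshold.
  Kai: 2 of 4 neighbours ≥ 2, votes yes.
  Lee: 2 of 4 neighbours ≥ 2, votes yes.
Round 3 — no new yes votes; cascade stops.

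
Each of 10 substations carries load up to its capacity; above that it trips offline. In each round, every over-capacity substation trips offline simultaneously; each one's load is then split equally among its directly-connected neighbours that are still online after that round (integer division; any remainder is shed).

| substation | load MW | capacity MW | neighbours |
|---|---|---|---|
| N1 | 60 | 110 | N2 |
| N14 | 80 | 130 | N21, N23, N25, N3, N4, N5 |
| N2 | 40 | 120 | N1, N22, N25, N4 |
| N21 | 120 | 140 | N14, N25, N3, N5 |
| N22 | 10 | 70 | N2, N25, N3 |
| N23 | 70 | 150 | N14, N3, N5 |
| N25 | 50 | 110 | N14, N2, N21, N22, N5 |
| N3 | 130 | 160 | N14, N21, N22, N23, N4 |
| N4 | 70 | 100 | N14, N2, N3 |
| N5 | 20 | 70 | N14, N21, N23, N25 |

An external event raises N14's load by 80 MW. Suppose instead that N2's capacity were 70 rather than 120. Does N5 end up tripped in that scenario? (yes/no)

yes

With N2's capacity at 70:
Round 1 — N14 at 160 > 130. N14 trips offline.
  N14 sheds 160 MW to N21, N23, N25, N3, N4, N5: 26 each (4 lost).
    N21: 120+26 = 146 > 140
    N23: 70+26 = 96 ≤ 150
    N25: 50+26 = 76 ≤ 110
    N3: 130+26 = 156 ≤ 160
    N4: 70+26 = 96 ≤ 100
    N5: 20+26 = 46 ≤ 70
Round 2 — N21 trips offline.
  N21 sheds 146 MW to N25, N3, N5: 48 each (2 lost).
    N25: 76+48 = 124 > 110
    N3: 156+48 = 204 > 160
    N5: 46+48 = 94 > 70
Round 3 — N25, N3, N5 trip offline.
  N25 sheds 124 MW to N2, N22: 62 each.
    N2: 40+62 = 102 > 70
    N22: 10+62 = 72 > 70
  N3 sheds 204 MW to N22, N23, N4: 68 each.
    N22: 72+68 = 140 > 70
    N23: 96+68 = 164 > 150
    N4: 96+68 = 164 > 100
  N5 sheds 94 MW to N23: 94 each.
    N23: 164+94 = 258 > 150
Round 4 — N2, N22, N23, N4 trip offline.
  N2 sheds 102 MW to N1: 102 each.
    N1: 60+102 = 162 > 110
  N22 sheds 140 MW: no online neighbours, lost.
  N23 sheds 258 MW: no online neighbours, lost.
  N4 sheds 164 MW: no online neighbours, lost.
Round 5 — N1 trips offline.
  N1 sheds 162 MW: no online neighbours, lost.
No further trips.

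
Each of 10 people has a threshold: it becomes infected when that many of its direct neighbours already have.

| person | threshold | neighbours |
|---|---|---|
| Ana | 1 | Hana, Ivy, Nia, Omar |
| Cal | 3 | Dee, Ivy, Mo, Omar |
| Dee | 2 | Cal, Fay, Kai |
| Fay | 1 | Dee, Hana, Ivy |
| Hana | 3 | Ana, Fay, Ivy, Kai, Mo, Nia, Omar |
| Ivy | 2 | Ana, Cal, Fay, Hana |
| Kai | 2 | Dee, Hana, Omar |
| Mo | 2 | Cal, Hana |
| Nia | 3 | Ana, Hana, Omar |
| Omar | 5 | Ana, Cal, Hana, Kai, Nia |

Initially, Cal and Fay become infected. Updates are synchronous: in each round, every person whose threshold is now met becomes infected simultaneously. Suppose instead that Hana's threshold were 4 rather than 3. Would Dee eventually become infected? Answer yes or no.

yes

With Hana's threshold at 4:
Round 1 — Cal, Fay become infected (initial).
Round 2 — checking thresholds:
  Dee: 2 of 3 neighbours ≥ 2, becomes infected.
  Hana: 1 of 7 neighbours < 4, not yet.
  Ivy: 2 of 4 neighbours ≥ 2, becomes infected.
  Mo: 1 of 2 neighbours < 2, not yet.
  Omar: 1 of 5 neighbours < 5, not yet.
Round 3 — checking thresholds:
  Ana: 1 of 4 neighbours ≥ 1, becomes infected.
  Hana: 2 of 7 neighbours < 4, not yet.
  Kai: 1 of 3 neighbours < 2, not yet.
  Mo: 1 of 2 neighbours < 2, not yet.
  Omar: 1 of 5 neighbours < 5, not yet.
Round 4 — no new infections; cascade stops.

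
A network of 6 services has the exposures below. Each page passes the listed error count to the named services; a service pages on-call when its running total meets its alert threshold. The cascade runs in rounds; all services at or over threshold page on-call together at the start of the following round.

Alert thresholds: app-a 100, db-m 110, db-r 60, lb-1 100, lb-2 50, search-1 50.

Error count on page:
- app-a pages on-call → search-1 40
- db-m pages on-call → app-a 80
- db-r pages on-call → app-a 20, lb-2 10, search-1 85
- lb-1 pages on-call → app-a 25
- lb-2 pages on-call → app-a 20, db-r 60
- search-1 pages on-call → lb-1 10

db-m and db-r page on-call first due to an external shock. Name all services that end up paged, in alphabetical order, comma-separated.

app-a, db-m, db-r, search-1

Round 1 — db-m, db-r page on-call (initial).
  app-a: +80+20 → 100 ≥ 100
  lb-2: +10 → 10 < 50
  search-1: +85 → 85 ≥ 50
Round 2 — app-a, search-1 page on-call.
  lb-1: +10 → 10 < 100
No further pages.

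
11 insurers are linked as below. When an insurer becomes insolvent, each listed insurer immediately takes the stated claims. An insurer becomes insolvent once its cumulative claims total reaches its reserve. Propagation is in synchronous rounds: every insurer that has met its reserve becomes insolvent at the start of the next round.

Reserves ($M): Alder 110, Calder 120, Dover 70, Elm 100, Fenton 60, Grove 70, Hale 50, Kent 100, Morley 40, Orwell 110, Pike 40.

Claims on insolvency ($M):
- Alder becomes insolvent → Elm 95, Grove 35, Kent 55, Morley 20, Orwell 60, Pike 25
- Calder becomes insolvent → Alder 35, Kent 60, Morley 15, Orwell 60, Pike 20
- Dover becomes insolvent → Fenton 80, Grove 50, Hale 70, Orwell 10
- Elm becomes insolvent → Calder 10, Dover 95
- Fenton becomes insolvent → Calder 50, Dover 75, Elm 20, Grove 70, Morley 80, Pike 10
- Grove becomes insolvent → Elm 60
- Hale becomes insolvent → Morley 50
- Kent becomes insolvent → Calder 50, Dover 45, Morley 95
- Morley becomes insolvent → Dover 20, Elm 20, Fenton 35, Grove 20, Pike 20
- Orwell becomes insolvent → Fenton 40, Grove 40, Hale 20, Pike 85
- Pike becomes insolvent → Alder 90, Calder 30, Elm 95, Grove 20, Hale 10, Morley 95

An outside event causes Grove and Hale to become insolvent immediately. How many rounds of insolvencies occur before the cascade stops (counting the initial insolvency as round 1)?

Round 1 — Grove, Hale become insolvent (initial).
  Elm: +60 → 60 < 100
  Morley: +50 → 50 ≥ 40
Round 2 — Morley becomes insolvent.
  Dover: +20 → 20 < 70
  Elm: +20 → 80 < 100
  Fenton: +35 → 35 < 60
  Pike: +20 → 20 < 40
No further insolvencies.

2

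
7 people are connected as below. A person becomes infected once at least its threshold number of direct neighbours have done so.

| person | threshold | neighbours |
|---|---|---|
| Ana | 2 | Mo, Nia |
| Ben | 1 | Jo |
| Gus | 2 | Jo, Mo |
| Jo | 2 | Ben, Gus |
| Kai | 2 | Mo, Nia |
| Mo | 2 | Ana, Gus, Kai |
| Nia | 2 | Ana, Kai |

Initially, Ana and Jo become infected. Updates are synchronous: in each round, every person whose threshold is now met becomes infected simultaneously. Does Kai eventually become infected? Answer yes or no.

Round 1 — Ana, Jo become infected (initial).
Round 2 — checking thresholds:
  Ben: 1 of 1 neighbours ≥ 1, becomes infected.
  Gus: 1 of 2 neighbours < 2, holds.
  Mo: 1 of 3 neighbours < 2, holds.
  Nia: 1 of 2 neighbours < 2, holds.
Round 3 — no new infections; cascade stops.

no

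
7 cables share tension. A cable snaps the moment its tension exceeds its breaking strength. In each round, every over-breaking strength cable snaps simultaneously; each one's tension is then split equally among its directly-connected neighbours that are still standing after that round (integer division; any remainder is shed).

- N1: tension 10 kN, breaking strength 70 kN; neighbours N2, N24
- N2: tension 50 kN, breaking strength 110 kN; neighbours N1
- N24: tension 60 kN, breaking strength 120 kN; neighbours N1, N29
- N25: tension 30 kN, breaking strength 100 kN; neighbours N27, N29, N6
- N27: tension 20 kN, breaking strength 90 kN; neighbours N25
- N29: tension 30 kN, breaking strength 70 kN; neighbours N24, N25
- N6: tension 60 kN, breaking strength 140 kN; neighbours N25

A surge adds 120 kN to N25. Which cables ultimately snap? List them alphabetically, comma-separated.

Round 1 — N25 at 150 > 100. N25 snaps.
  N25 sheds 150 kN to N27, N29, N6: 50 each.
    N27: 20+50 = 70 ≤ 90
    N29: 30+50 = 80 > 70
    N6: 60+50 = 110 ≤ 140
Round 2 — N29 snaps.
  N29 sheds 80 kN to N24: 80 each.
    N24: 60+80 = 140 > 120
Round 3 — N24 snaps.
  N24 sheds 140 kN to N1: 140 each.
    N1: 10+140 = 150 > 70
Round 4 — N1 snaps.
  N1 sheds 150 kN to N2: 150 each.
    N2: 50+150 = 200 > 110
Round 5 — N2 snaps.
  N2 sheds 200 kN: no online neighbours, lost.
No further breaks.

N1, N2, N24, N25, N29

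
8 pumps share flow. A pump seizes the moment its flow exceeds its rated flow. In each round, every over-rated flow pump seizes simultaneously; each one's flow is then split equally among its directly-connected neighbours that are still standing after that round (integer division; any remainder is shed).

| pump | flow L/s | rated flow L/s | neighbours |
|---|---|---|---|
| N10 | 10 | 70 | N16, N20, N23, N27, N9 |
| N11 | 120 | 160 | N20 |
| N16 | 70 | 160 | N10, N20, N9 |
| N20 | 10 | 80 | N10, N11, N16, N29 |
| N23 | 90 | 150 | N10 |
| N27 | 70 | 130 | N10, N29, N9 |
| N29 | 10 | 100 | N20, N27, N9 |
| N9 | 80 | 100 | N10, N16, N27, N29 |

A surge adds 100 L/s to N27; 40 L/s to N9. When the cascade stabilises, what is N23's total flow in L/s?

Round 1 — N27 at 170 > 130; N9 at 120 > 100. N27, N9 seize.
  N27 sheds 170 L/s to N10, N29: 85 each.
    N10: 10+85 = 95 > 70
    N29: 10+85 = 95 ≤ 100
  N9 sheds 120 L/s to N10, N16, N29: 40 each.
    N10: 95+40 = 135 > 70
    N16: 70+40 = 110 ≤ 160
    N29: 95+40 = 135 > 100
Round 2 — N10, N29 seize.
  N10 sheds 135 L/s to N16, N20, N23: 45 each.
    N16: 110+45 = 155 ≤ 160
    N20: 10+45 = 55 ≤ 80
    N23: 90+45 = 135 ≤ 150
  N29 sheds 135 L/s to N20: 135 each.
    N20: 55+135 = 190 > 80
Round 3 — N20 seizes.
  N20 sheds 190 L/s to N11, N16: 95 each.
    N11: 120+95 = 215 > 160
    N16: 155+95 = 250 > 160
Round 4 — N11, N16 seize.
  N11 sheds 215 L/s: no online neighbours, lost.
  N16 sheds 250 L/s: no online neighbours, lost.
No further seizures.

135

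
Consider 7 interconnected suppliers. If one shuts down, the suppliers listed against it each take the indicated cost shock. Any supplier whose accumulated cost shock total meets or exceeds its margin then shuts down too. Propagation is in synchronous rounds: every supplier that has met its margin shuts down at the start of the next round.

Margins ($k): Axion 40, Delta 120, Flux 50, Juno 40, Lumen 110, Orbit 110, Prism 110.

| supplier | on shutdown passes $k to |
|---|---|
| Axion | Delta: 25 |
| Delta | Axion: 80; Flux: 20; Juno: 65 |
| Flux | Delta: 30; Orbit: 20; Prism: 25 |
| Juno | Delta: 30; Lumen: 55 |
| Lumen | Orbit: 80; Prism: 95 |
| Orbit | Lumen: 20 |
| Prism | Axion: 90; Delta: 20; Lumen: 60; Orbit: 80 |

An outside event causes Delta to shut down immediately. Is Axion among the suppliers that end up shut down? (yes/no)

Round 1 — Delta shuts down (initial).
  Axion: +80 → 80 ≥ 40
  Flux: +20 → 20 < 50
  Juno: +65 → 65 ≥ 40
Round 2 — Axion, Juno shut down.
  Lumen: +55 → 55 < 110
No further shutdowns.

yes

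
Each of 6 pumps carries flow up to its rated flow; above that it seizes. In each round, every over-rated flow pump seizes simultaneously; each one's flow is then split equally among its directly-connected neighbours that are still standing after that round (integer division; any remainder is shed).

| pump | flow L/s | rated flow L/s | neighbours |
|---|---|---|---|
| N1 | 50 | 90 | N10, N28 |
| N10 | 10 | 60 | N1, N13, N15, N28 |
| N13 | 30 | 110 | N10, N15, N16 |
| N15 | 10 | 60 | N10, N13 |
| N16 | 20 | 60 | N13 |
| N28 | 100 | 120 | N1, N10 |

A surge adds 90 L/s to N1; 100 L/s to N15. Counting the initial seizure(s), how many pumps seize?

Round 1 — N1 at 140 > 90; N15 at 110 > 60. N1, N15 seize.
  N1 sheds 140 L/s to N10, N28: 70 each.
    N10: 10+70 = 80 > 60
    N28: 100+70 = 170 > 120
  N15 sheds 110 L/s to N10, N13: 55 each.
    N10: 80+55 = 135 > 60
    N13: 30+55 = 85 ≤ 110
Round 2 — N10, N28 seize.
  N10 sheds 135 L/s to N13: 135 each.
    N13: 85+135 = 220 > 110
  N28 sheds 170 L/s: no online neighbours, lost.
Round 3 — N13 seizes.
  N13 sheds 220 L/s to N16: 220 each.
    N16: 20+220 = 240 > 60
Round 4 — N16 seizes.
  N16 sheds 240 L/s: no online neighbours, lost.
No further seizures.

6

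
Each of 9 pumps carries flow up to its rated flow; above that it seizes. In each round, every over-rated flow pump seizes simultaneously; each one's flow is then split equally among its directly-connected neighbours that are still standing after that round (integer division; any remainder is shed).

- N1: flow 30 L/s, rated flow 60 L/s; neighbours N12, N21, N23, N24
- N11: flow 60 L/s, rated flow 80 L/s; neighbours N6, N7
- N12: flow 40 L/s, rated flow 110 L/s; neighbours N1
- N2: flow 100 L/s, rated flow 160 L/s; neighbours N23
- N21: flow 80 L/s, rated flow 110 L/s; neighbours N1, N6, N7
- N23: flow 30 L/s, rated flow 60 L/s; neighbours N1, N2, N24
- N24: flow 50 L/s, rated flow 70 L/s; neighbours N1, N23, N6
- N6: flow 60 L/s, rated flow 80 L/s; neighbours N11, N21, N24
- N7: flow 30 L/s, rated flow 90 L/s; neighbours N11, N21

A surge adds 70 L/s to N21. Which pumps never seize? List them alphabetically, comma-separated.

N12

Round 1 — N21 at 150 > 110. N21 seizes.
  N21 sheds 150 L/s to N1, N6, N7: 50 each.
    N1: 30+50 = 80 > 60
    N6: 60+50 = 110 > 80
    N7: 30+50 = 80 ≤ 90
Round 2 — N1, N6 seize.
  N1 sheds 80 L/s to N12, N23, N24: 26 each (2 lost).
    N12: 40+26 = 66 ≤ 110
    N23: 30+26 = 56 ≤ 60
    N24: 50+26 = 76 > 70
  N6 sheds 110 L/s to N11, N24: 55 each.
    N11: 60+55 = 115 > 80
    N24: 76+55 = 131 > 70
Round 3 — N11, N24 seize.
  N11 sheds 115 L/s to N7: 115 each.
    N7: 80+115 = 195 > 90
  N24 sheds 131 L/s to N23: 131 each.
    N23: 56+131 = 187 > 60
Round 4 — N23, N7 seize.
  N23 sheds 187 L/s to N2: 187 each.
    N2: 100+187 = 287 > 160
  N7 sheds 195 L/s: no online neighbours, lost.
Round 5 — N2 seizes.
  N2 sheds 287 L/s: no online neighbours, lost.
No further seizures.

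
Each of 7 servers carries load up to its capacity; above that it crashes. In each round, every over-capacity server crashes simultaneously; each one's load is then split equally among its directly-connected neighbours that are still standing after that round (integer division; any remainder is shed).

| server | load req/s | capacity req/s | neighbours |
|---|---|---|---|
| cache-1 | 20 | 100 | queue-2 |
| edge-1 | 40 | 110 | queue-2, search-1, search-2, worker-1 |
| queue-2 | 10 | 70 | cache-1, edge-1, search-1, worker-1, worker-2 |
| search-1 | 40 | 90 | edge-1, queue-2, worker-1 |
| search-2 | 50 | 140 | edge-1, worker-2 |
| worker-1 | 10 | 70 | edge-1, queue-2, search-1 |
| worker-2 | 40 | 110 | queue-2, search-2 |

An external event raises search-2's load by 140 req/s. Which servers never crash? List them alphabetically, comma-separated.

cache-1

Round 1 — search-2 at 190 > 140. search-2 crashes.
  search-2 sheds 190 req/s to edge-1, worker-2: 95 each.
    edge-1: 40+95 = 135 > 110
    worker-2: 40+95 = 135 > 110
Round 2 — edge-1, worker-2 crash.
  edge-1 sheds 135 req/s to queue-2, search-1, worker-1: 45 each.
    queue-2: 10+45 = 55 ≤ 70
    search-1: 40+45 = 85 ≤ 90
    worker-1: 10+45 = 55 ≤ 70
  worker-2 sheds 135 req/s to queue-2: 135 each.
    queue-2: 55+135 = 190 > 70
Round 3 — queue-2 crashes.
  queue-2 sheds 190 req/s to cache-1, search-1, worker-1: 63 each (1 lost).
    cache-1: 20+63 = 83 ≤ 100
    search-1: 85+63 = 148 > 90
    worker-1: 55+63 = 118 > 70
Round 4 — search-1, worker-1 crash.
  search-1 sheds 148 req/s: no online neighbours, lost.
  worker-1 sheds 118 req/s: no online neighbours, lost.
No further crashes.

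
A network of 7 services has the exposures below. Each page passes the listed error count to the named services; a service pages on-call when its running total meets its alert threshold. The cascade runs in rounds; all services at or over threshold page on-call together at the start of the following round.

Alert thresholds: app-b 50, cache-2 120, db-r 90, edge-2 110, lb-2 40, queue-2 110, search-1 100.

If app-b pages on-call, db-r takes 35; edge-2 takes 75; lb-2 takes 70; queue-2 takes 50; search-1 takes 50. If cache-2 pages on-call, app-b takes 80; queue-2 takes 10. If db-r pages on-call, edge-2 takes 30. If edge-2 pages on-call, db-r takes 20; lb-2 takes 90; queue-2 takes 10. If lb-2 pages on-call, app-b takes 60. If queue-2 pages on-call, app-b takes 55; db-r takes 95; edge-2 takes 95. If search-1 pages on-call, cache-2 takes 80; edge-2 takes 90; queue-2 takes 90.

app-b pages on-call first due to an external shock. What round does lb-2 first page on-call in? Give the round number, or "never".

Round 1 — app-b pages on-call (initial).
  db-r: +35 → 35 < 90
  edge-2: +75 → 75 < 110
  lb-2: +70 → 70 ≥ 40
  queue-2: +50 → 50 < 110
  search-1: +50 → 50 < 100
Round 2 — lb-2 pages on-call.
No further pages.

2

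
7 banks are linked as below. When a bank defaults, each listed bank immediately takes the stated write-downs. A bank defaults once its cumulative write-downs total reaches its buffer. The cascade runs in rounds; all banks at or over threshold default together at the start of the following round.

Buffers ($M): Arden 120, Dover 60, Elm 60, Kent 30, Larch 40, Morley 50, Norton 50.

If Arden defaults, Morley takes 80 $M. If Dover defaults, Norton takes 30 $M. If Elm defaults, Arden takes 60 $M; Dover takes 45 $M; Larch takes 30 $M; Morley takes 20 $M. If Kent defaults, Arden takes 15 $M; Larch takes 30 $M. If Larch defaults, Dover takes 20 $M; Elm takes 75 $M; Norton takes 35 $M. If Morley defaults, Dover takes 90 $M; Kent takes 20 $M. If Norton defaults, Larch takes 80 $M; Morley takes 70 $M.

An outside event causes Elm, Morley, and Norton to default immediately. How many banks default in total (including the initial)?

5

Round 1 — Elm, Morley, Norton default (initial).
  Arden: +60 → 60 < 120
  Dover: +45+90 → 135 ≥ 60
  Kent: +20 → 20 < 30
  Larch: +30+80 → 110 ≥ 40
Round 2 — Dover, Larch default.
No further defaults.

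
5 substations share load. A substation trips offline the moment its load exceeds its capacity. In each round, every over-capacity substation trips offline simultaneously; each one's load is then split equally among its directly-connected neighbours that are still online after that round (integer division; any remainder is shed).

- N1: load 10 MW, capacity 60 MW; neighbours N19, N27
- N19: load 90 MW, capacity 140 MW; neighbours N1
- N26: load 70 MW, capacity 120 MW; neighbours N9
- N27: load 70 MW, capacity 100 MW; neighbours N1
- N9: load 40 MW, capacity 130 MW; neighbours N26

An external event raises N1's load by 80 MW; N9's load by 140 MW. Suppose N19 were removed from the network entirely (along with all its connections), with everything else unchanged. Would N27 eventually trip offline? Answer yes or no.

yes

With N19 removed:
Round 1 — N1 at 90 > 60; N9 at 180 > 130. N1, N9 trip offline.
  N1 sheds 90 MW to N27: 90 each.
    N27: 70+90 = 160 > 100
  N9 sheds 180 MW to N26: 180 each.
    N26: 70+180 = 250 > 120
Round 2 — N26, N27 trip offline.
  N26 sheds 250 MW: no online neighbours, lost.
  N27 sheds 160 MW: no online neighbours, lost.
No further trips.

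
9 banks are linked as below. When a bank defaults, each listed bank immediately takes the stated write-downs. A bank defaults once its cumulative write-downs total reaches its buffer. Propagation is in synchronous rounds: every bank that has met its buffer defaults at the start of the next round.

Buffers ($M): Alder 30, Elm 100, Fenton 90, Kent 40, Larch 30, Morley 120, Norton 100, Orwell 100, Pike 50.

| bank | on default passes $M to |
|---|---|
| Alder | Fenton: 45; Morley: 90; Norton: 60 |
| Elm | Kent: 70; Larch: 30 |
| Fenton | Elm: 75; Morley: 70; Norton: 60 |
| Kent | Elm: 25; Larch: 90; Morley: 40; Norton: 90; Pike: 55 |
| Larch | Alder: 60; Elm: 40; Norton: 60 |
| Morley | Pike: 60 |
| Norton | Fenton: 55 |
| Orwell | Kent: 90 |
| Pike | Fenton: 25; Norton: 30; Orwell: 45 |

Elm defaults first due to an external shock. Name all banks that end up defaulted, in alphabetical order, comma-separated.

Round 1 — Elm defaults (initial).
  Kent: +70 → 70 ≥ 40
  Larch: +30 → 30 ≥ 30
Round 2 — Kent, Larch default.
  Alder: +60 → 60 ≥ 30
  Morley: +40 → 40 < 120
  Norton: +90+60 → 150 ≥ 100
  Pike: +55 → 55 ≥ 50
Round 3 — Alder, Norton, Pike default.
  Fenton: +45+55+25 → 125 ≥ 90
  Morley: +90 → 130 ≥ 120
  Orwell: +45 → 45 < 100
Round 4 — Fenton, Morley default.
No further defaults.

Alder, Elm, Fenton, Kent, Larch, Morley, Norton, Pike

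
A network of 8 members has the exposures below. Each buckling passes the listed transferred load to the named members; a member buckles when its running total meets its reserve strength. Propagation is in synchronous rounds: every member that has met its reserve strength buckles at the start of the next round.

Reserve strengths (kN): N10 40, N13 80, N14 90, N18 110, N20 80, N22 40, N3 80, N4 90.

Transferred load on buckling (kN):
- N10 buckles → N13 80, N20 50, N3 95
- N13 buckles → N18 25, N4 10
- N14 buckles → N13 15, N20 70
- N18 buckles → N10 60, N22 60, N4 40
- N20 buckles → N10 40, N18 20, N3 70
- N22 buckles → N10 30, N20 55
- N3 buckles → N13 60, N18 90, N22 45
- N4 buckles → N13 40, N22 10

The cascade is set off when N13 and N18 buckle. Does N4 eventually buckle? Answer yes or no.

Round 1 — N13, N18 buckle (initial).
  N10: +60 → 60 ≥ 40
  N22: +60 → 60 ≥ 40
  N4: +10+40 → 50 < 90
Round 2 — N10, N22 buckle.
  N20: +50+55 → 105 ≥ 80
  N3: +95 → 95 ≥ 80
Round 3 — N20, N3 buckle.
No further bucklings.

no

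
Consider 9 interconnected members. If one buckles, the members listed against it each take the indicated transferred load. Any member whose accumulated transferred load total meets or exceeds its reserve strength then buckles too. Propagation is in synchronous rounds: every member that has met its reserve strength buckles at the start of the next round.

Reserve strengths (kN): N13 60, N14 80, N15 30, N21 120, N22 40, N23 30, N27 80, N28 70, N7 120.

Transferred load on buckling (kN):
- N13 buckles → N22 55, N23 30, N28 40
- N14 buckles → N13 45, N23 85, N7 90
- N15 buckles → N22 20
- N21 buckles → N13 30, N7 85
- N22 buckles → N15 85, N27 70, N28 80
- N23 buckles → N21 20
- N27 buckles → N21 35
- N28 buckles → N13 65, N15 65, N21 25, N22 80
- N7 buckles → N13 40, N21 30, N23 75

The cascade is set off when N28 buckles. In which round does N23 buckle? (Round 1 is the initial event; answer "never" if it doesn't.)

3

Round 1 — N28 buckles (initial).
  N13: +65 → 65 ≥ 60
  N15: +65 → 65 ≥ 30
  N21: +25 → 25 < 120
  N22: +80 → 80 ≥ 40
Round 2 — N13, N15, N22 buckle.
  N23: +30 → 30 ≥ 30
  N27: +70 → 70 < 80
Round 3 — N23 buckles.
  N21: +20 → 45 < 120
No further bucklings.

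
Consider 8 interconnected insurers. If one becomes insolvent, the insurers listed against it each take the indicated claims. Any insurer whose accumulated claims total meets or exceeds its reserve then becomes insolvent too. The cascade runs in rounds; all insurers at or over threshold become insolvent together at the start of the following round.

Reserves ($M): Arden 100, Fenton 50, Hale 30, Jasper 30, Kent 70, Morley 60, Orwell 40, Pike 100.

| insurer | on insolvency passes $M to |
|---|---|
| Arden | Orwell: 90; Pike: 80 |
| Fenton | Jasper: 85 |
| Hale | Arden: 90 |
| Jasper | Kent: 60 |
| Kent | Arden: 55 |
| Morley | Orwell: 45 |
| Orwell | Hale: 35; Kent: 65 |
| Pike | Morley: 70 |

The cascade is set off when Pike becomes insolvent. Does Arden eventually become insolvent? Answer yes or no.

no

Round 1 — Pike becomes insolvent (initial).
  Morley: +70 → 70 ≥ 60
Round 2 — Morley becomes insolvent.
  Orwell: +45 → 45 ≥ 40
Round 3 — Orwell becomes insolvent.
  Hale: +35 → 35 ≥ 30
  Kent: +65 → 65 < 70
Round 4 — Hale becomes insolvent.
  Arden: +90 → 90 < 100
No further insolvencies.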